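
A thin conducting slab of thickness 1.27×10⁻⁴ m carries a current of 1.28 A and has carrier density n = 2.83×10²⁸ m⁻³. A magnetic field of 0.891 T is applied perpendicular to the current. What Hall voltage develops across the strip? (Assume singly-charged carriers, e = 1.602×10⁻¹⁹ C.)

V_H = IB/(n e t).
V_H = (1.28)(0.891)/((2.83×10²⁸)(1.602×10⁻¹⁹)(1.27×10⁻⁴)) ≈ 1.98×10⁻⁶ V.

V_H ≈ 1.98×10⁻⁶ V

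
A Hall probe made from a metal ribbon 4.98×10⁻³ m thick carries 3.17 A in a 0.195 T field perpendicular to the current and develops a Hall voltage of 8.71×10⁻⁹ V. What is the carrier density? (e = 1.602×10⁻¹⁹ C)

n ≈ 8.90×10²⁸ m⁻³

From V_H = IB/(n e t), n = IB/(V_H e t).
n = (3.17)(0.195)/((8.71×10⁻⁹)(1.602×10⁻¹⁹)(4.98×10⁻³)) ≈ 8.90×10²⁸ m⁻³.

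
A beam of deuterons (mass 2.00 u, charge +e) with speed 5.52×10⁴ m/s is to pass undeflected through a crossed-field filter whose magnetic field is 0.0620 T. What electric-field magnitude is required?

E = 3420 V/m

For straight-line motion qE = qvB, so E = vB.
E = 5.52×10⁴ × 0.0620 = 3420 V/m.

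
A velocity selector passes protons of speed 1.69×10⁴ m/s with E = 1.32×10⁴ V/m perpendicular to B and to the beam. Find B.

B = 0.781 T

Balance of forces in the selector: qE = qvB ⇒ B = E/v.
B = 1.32×10⁴/1.69×10⁴ = 0.781 T.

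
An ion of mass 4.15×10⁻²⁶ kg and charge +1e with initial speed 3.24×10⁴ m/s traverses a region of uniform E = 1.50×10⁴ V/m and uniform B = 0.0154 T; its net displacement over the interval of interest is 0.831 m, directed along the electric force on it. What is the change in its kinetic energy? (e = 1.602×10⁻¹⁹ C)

ΔKE ≈ 2.00×10⁻¹⁵ J

The magnetic force is always ⟂ v and does no work; only the electric force changes KE.
ΔKE = F_E · d = |q|E d = (1.602×10⁻¹⁹)(1.50×10⁴)(0.831) ≈ 2.00×10⁻¹⁵ J.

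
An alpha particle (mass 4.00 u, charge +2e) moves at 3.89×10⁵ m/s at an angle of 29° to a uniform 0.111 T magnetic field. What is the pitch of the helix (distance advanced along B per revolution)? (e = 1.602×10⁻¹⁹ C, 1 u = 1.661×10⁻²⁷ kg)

v∥ = v cosθ = 3.89×10⁵·cos29° ≈ 3.402×10⁵ m/s.
T = 2πm/(|q|B) = 2π(6.644×10⁻²⁷)/((3.204×10⁻¹⁹)(0.111)) ≈ 1.174×10⁻⁶ s.
pitch = v∥ T = (3.402×10⁵)(1.174×10⁻⁶) ≈ 0.399 m.

p ≈ 0.399 m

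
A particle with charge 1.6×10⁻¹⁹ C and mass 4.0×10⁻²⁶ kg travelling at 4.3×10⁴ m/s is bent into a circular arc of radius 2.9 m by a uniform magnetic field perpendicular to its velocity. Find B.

From |q|vB = mv²/r, B = mv/(|q|r).
B = (4.0×10⁻²⁶)(4.3×10⁴)/((1.6×10⁻¹⁹)(2.9)) ≈ 3.7×10⁻³ T.

B ≈ 3.7×10⁻³ T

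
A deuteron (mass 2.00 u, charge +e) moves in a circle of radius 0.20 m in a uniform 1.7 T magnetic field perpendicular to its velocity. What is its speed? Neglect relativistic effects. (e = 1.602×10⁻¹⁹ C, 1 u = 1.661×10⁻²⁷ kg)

v ≈ 1.6×10⁷ m/s

From |q|vB = mv²/r, v = |q|Br/m.
v = (1.602×10⁻¹⁹)(1.7)(0.20)/3.322×10⁻²⁷ ≈ 1.6×10⁷ m/s.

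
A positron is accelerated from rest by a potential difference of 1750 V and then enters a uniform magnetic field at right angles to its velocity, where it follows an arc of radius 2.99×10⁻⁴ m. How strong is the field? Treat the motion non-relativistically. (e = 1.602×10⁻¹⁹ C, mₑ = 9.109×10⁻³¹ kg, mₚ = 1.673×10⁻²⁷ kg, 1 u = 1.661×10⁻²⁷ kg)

v = √(2|q|V/m) = √(2·1.602×10⁻¹⁹·1750/9.109×10⁻³¹) ≈ 2.481×10⁷ m/s.
B = mv/(|q|r) = (9.109×10⁻³¹)(2.481×10⁷)/((1.602×10⁻¹⁹)(2.99×10⁻⁴)) ≈ 0.472 T.

B ≈ 0.472 T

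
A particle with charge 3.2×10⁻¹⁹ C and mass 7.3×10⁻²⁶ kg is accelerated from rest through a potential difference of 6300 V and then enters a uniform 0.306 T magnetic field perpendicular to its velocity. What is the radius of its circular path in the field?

Acceleration: |q|V = ½mv² ⇒ v = √(2|q|V/m) = √(2·3.2×10⁻¹⁹·6300/7.3×10⁻²⁶) ≈ 2.350×10⁵ m/s.
In the field: r = mv/(|q|B) = (7.3×10⁻²⁶)(2.350×10⁵)/((3.2×10⁻¹⁹)(0.306)) ≈ 0.175 m.

r ≈ 0.175 m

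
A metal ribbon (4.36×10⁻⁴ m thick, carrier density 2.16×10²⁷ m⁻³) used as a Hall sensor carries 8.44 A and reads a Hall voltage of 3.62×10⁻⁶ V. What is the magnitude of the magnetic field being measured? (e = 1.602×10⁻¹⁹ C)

From V_H = IB/(n e t), B = V_H n e t / I.
B = (3.62×10⁻⁶)(2.16×10²⁷)(1.602×10⁻¹⁹)(4.36×10⁻⁴)/8.44 ≈ 0.0647 T.

B ≈ 0.0647 T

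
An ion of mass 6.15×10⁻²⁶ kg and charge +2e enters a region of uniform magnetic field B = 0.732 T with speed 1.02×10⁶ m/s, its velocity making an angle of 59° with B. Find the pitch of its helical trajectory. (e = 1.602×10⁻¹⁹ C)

p ≈ 0.866 m

v∥ = v cosθ = 1.02×10⁶·cos59° ≈ 5.253×10⁵ m/s.
T = 2πm/(|q|B) = 2π(6.15×10⁻²⁶)/((3.204×10⁻¹⁹)(0.732)) ≈ 1.648×10⁻⁶ s.
pitch = v∥ T = (5.253×10⁵)(1.648×10⁻⁶) ≈ 0.866 m.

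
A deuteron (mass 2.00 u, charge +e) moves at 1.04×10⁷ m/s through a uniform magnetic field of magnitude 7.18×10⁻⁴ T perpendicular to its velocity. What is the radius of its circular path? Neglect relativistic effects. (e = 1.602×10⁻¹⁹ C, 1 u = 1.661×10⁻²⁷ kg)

The magnetic force provides the centripetal force: |q|vB = mv²/r.
r = mv/(|q|B) = (3.322×10⁻²⁷)(1.04×10⁷)/((1.602×10⁻¹⁹)(7.18×10⁻⁴)) ≈ 300 m.

r ≈ 300 m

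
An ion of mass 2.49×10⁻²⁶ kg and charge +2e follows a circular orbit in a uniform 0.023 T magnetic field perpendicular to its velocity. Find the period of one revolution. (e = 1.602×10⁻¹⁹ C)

The cyclotron period depends only on m, q, B: T = 2πm/(|q|B).
T = 2π(2.49×10⁻²⁶)/((3.204×10⁻¹⁹)(0.023)) ≈ 2.1×10⁻⁵ s.

T ≈ 2.1×10⁻⁵ s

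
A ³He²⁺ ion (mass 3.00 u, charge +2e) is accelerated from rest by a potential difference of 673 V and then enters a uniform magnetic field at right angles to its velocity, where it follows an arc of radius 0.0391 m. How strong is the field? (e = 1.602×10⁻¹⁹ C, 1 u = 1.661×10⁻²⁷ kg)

v = √(2|q|V/m) = √(2·3.204×10⁻¹⁹·673/4.983×10⁻²⁷) ≈ 2.942×10⁵ m/s.
B = mv/(|q|r) = (4.983×10⁻²⁷)(2.942×10⁵)/((3.204×10⁻¹⁹)(0.0391)) ≈ 0.117 T.

B ≈ 0.117 T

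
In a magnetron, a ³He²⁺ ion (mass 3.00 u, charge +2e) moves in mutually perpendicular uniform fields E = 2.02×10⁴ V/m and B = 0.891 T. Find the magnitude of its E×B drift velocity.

v_d ≈ 2.27×10⁴ m/s

The steady drift has the magnetic force balancing the electric force, so v_d = E/B.
v_d = 2.02×10⁴/0.891 = 2.27×10⁴ m/s.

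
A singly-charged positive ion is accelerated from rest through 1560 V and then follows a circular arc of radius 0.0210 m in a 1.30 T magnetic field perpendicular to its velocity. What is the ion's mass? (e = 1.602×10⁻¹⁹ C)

m ≈ 3.83×10⁻²⁶ kg

Combine |q|V = ½mv² and r = mv/(|q|B): eliminate v to get m = qB²r²/(2V).
m = (1.602×10⁻¹⁹)(1.30)²(0.0210)²/(2·1560) ≈ 3.83×10⁻²⁶ kg.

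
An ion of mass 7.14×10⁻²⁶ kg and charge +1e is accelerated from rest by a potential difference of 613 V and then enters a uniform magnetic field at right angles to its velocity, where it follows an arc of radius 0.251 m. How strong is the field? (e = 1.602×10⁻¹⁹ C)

v = √(2|q|V/m) = √(2·1.602×10⁻¹⁹·613/7.14×10⁻²⁶) ≈ 5.245×10⁴ m/s.
B = mv/(|q|r) = (7.14×10⁻²⁶)(5.245×10⁴)/((1.602×10⁻¹⁹)(0.251)) ≈ 0.0931 T.

B ≈ 0.0931 T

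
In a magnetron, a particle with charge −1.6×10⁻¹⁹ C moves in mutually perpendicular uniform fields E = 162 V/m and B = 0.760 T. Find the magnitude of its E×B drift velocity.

In crossed fields the guiding centre drifts at v_d = |E×B|/B² = E/B, independent of charge and mass.
v_d = 162/0.760 = 213 m/s.

v_d ≈ 213 m/s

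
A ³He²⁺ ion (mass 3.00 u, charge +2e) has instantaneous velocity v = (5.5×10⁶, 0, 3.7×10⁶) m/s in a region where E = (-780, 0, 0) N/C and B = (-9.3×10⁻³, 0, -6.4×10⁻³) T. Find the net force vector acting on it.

v×B = (0, 790, 0) N/C.
E + v×B = (-780, 790, 0) N/C.
F = q(E + v×B) = (3.204×10⁻¹⁹ C)·(-780, 790, 0) = (-2.50×10⁻¹⁶, 2.53×10⁻¹⁶, 0) N.

F ≈ (-2.50×10⁻¹⁶, 2.53×10⁻¹⁶, 0) N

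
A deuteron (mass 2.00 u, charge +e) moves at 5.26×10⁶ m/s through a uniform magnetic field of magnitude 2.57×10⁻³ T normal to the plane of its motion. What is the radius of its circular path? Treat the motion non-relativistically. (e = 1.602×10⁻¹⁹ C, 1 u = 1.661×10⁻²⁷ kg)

The magnetic force provides the centripetal force: |q|vB = mv²/r.
r = mv/(|q|B) = (3.322×10⁻²⁷)(5.26×10⁶)/((1.602×10⁻¹⁹)(2.57×10⁻³)) ≈ 42.4 m.

r ≈ 42.4 m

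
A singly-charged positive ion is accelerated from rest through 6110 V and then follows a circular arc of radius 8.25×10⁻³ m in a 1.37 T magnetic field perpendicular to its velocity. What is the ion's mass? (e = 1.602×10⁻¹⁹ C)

Combine |q|V = ½mv² and r = mv/(|q|B): eliminate v to get m = qB²r²/(2V).
m = (1.602×10⁻¹⁹)(1.37)²(8.25×10⁻³)²/(2·6110) ≈ 1.67×10⁻²⁷ kg.

m ≈ 1.67×10⁻²⁷ kg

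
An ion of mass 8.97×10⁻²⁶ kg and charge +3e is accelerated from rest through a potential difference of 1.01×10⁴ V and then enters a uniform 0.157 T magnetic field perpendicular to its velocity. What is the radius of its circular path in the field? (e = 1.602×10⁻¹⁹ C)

r ≈ 0.391 m

Acceleration: |q|V = ½mv² ⇒ v = √(2|q|V/m) = √(2·4.806×10⁻¹⁹·1.01×10⁴/8.97×10⁻²⁶) ≈ 3.290×10⁵ m/s.
In the field: r = mv/(|q|B) = (8.97×10⁻²⁶)(3.290×10⁵)/((4.806×10⁻¹⁹)(0.157)) ≈ 0.391 m.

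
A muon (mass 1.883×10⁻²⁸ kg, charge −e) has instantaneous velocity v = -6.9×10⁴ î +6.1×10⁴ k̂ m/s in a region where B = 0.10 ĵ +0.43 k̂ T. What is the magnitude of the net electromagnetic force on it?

v×B = (-6100, 2.97×10⁴, -6900) N/C.
F = q v×B = (−1.602×10⁻¹⁹ C)·(-6100, 2.97×10⁴, -6900) = (9.77×10⁻¹⁶, -4.75×10⁻¹⁵, 1.11×10⁻¹⁵) N.
|F| = 4.98×10⁻¹⁵ N.

|F| ≈ 4.98×10⁻¹⁵ N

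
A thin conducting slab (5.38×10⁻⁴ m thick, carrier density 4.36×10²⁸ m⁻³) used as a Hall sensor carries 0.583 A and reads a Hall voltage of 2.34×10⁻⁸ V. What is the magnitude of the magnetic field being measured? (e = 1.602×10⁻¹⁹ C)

B ≈ 0.151 T

From V_H = IB/(n e t), B = V_H n e t / I.
B = (2.34×10⁻⁸)(4.36×10²⁸)(1.602×10⁻¹⁹)(5.38×10⁻⁴)/0.583 ≈ 0.151 T.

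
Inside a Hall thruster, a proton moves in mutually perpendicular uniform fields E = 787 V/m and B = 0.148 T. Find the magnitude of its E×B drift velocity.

v_d ≈ 5320 m/s

In crossed fields the guiding centre drifts at v_d = |E×B|/B² = E/B, independent of charge and mass.
v_d = 787/0.148 = 5320 m/s.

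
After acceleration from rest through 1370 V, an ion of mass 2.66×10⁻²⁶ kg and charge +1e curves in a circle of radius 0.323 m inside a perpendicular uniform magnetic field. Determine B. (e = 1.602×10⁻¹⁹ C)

B ≈ 0.0660 T

v = √(2|q|V/m) = √(2·1.602×10⁻¹⁹·1370/2.66×10⁻²⁶) ≈ 1.285×10⁵ m/s.
B = mv/(|q|r) = (2.66×10⁻²⁶)(1.285×10⁵)/((1.602×10⁻¹⁹)(0.323)) ≈ 0.0660 T.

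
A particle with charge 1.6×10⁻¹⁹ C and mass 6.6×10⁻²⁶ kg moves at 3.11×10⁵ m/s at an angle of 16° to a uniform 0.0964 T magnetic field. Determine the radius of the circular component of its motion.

r ≈ 0.367 m

v⊥ = v sinθ = 3.11×10⁵·sin16° ≈ 8.572×10⁴ m/s.
r = m v⊥/(|q|B) = (6.6×10⁻²⁶)(8.572×10⁴)/((1.6×10⁻¹⁹)(0.0964)) ≈ 0.367 m.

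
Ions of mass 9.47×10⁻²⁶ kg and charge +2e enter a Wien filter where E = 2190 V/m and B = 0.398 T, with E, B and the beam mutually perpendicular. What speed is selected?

v = 5500 m/s

Straight-line motion ⇒ electric and magnetic forces cancel, so E = vB.
v = E/B = 2190/0.398 = 5500 m/s.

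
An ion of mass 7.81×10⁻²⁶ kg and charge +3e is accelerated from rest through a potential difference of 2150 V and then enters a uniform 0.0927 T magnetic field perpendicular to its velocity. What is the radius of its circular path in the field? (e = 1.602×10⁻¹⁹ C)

r ≈ 0.285 m

Acceleration: |q|V = ½mv² ⇒ v = √(2|q|V/m) = √(2·4.806×10⁻¹⁹·2150/7.81×10⁻²⁶) ≈ 1.627×10⁵ m/s.
In the field: r = mv/(|q|B) = (7.81×10⁻²⁶)(1.627×10⁵)/((4.806×10⁻¹⁹)(0.0927)) ≈ 0.285 m.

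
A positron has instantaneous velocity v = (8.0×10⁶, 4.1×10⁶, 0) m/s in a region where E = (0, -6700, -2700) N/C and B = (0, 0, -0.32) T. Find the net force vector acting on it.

F ≈ (-2.10×10⁻¹³, 4.09×10⁻¹³, -4.33×10⁻¹⁶) N

v×B = (-1.31×10⁶, 2.56×10⁶, 0) N/C.
E + v×B = (-1.31×10⁶, 2.55×10⁶, -2700) N/C.
F = q(E + v×B) = (1.602×10⁻¹⁹ C)·(-1.31×10⁶, 2.55×10⁶, -2700) = (-2.10×10⁻¹³, 4.09×10⁻¹³, -4.33×10⁻¹⁶) N.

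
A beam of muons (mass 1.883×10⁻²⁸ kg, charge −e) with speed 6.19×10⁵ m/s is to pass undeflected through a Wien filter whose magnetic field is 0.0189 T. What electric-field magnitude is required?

E = 1.17×10⁴ V/m

For straight-line motion qE = qvB, so E = vB.
E = 6.19×10⁵ × 0.0189 = 1.17×10⁴ V/m.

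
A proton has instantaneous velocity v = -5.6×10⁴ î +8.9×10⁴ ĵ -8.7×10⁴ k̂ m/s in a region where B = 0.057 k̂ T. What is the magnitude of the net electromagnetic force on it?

v×B = (5070, 3190, 0) N/C.
F = q v×B = (1.602×10⁻¹⁹ C)·(5070, 3190, 0) = (8.13×10⁻¹⁶, 5.11×10⁻¹⁶, 0) N.
|F| = 9.60×10⁻¹⁶ N.

|F| ≈ 9.60×10⁻¹⁶ N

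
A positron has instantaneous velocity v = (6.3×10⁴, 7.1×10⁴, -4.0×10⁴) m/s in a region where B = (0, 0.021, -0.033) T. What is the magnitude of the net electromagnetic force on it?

v×B = (-1500, 2080, 1320) N/C.
F = q v×B = (1.602×10⁻¹⁹ C)·(-1500, 2080, 1320) = (-2.41×10⁻¹⁶, 3.33×10⁻¹⁶, 2.12×10⁻¹⁶) N.
|F| = 4.62×10⁻¹⁶ N.

|F| ≈ 4.62×10⁻¹⁶ N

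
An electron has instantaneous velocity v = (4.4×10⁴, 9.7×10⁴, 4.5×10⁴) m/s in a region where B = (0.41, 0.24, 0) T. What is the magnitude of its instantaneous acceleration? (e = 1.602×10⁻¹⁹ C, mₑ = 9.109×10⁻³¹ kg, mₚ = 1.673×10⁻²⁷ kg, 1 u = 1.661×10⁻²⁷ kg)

v×B = (-1.08×10⁴, 1.84×10⁴, -2.92×10⁴) N/C.
F = q v×B = (−1.602×10⁻¹⁹ C)·(-1.08×10⁴, 1.84×10⁴, -2.92×10⁴) = (1.73×10⁻¹⁵, -2.96×10⁻¹⁵, 4.68×10⁻¹⁵) N.
|a| = |F|/m = 5.799×10⁻¹⁵/9.109×10⁻³¹ ≈ 6.37×10¹⁵ m/s².

|a| ≈ 6.37×10¹⁵ m/s²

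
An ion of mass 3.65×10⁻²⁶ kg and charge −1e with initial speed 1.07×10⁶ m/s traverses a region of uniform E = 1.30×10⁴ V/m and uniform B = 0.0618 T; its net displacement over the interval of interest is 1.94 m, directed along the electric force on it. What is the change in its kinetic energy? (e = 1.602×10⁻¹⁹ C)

The magnetic force is always ⟂ v and does no work; only the electric force changes KE.
ΔKE = F_E · d = |q|E d = (1.602×10⁻¹⁹)(1.30×10⁴)(1.94) ≈ 4.04×10⁻¹⁵ J.

ΔKE ≈ 4.04×10⁻¹⁵ J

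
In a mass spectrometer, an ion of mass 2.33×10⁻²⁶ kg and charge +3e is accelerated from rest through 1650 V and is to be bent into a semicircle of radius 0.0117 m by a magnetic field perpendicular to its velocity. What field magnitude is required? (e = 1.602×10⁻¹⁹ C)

B ≈ 1.08 T

v = √(2|q|V/m) = √(2·4.806×10⁻¹⁹·1650/2.33×10⁻²⁶) ≈ 2.609×10⁵ m/s.
B = mv/(|q|r) = (2.33×10⁻²⁶)(2.609×10⁵)/((4.806×10⁻¹⁹)(0.0117)) ≈ 1.08 T.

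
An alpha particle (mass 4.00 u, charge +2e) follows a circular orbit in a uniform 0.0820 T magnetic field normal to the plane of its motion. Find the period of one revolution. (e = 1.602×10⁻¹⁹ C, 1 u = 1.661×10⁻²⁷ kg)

T ≈ 1.59×10⁻⁶ s

The cyclotron period depends only on m, q, B: T = 2πm/(|q|B).
T = 2π(6.644×10⁻²⁷)/((3.204×10⁻¹⁹)(0.0820)) ≈ 1.59×10⁻⁶ s.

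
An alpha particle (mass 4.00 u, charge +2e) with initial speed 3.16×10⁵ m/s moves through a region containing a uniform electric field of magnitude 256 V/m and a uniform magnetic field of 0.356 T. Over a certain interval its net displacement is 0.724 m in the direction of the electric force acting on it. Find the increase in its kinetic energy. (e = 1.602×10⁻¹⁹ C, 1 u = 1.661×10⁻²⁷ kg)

ΔKE ≈ 5.94×10⁻¹⁷ J

The magnetic force is always ⟂ v and does no work; only the electric force changes KE.
ΔKE = F_E · d = |q|E d = (3.204×10⁻¹⁹)(256)(0.724) ≈ 5.94×10⁻¹⁷ J.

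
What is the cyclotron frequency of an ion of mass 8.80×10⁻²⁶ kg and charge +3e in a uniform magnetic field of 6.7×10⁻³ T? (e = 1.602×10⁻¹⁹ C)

f ≈ 5800 Hz

f = |q|B/(2πm).
f = (4.806×10⁻¹⁹)(6.7×10⁻³)/(2π·8.80×10⁻²⁶) ≈ 5800 Hz.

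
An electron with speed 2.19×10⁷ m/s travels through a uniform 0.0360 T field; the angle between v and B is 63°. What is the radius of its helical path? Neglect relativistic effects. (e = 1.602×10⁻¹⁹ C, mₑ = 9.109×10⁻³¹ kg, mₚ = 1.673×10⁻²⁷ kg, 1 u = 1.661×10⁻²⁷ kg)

r ≈ 3.08×10⁻³ m

v⊥ = v sinθ = 2.19×10⁷·sin63° ≈ 1.951×10⁷ m/s.
r = m v⊥/(|q|B) = (9.109×10⁻³¹)(1.951×10⁷)/((1.602×10⁻¹⁹)(0.0360)) ≈ 3.08×10⁻³ m.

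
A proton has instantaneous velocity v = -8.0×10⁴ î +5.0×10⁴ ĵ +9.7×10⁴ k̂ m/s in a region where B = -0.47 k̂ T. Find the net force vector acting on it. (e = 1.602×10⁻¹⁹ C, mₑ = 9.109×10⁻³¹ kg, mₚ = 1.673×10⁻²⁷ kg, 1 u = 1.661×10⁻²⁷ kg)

v×B = (-2.35×10⁴, -3.76×10⁴, 0) N/C.
F = q v×B = (1.602×10⁻¹⁹ C)·(-2.35×10⁴, -3.76×10⁴, 0) = (-3.76×10⁻¹⁵, -6.02×10⁻¹⁵, 0) N.

F ≈ (-3.76×10⁻¹⁵, -6.02×10⁻¹⁵, 0) N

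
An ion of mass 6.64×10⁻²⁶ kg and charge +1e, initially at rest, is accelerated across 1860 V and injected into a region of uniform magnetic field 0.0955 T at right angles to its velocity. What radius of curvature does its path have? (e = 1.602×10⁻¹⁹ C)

r ≈ 0.411 m

Acceleration: |q|V = ½mv² ⇒ v = √(2|q|V/m) = √(2·1.602×10⁻¹⁹·1860/6.64×10⁻²⁶) ≈ 9.474×10⁴ m/s.
In the field: r = mv/(|q|B) = (6.64×10⁻²⁶)(9.474×10⁴)/((1.602×10⁻¹⁹)(0.0955)) ≈ 0.411 m.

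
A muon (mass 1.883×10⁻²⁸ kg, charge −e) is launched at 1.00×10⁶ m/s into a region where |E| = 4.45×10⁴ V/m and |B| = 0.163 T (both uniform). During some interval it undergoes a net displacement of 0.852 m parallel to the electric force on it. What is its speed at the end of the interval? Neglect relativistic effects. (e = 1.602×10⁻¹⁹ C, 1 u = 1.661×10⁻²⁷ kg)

v_f ≈ 8.09×10⁶ m/s

B does no work; ΔKE = |q|E d.
½mv_f² = ½mv₀² + |q|Ed = ½(1.883×10⁻²⁸)(1.00×10⁶)² + (1.602×10⁻¹⁹)(4.45×10⁴)(0.852) ≈ 9.415×10⁻¹⁷ J + 6.074×10⁻¹⁵ J ≈ 6.168×10⁻¹⁵ J.
v_f = √(2·6.168×10⁻¹⁵/1.883×10⁻²⁸) ≈ 8.09×10⁶ m/s.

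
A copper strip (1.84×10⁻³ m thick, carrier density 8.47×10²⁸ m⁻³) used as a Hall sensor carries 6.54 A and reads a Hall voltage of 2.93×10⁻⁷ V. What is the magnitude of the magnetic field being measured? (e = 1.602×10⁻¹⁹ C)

From V_H = IB/(n e t), B = V_H n e t / I.
B = (2.93×10⁻⁷)(8.47×10²⁸)(1.602×10⁻¹⁹)(1.84×10⁻³)/6.54 ≈ 1.12 T.

B ≈ 1.12 T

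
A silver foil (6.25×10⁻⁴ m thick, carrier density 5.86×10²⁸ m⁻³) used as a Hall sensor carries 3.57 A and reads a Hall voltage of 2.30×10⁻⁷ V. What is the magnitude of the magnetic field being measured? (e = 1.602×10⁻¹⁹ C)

From V_H = IB/(n e t), B = V_H n e t / I.
B = (2.30×10⁻⁷)(5.86×10²⁸)(1.602×10⁻¹⁹)(6.25×10⁻⁴)/3.57 ≈ 0.378 T.

B ≈ 0.378 T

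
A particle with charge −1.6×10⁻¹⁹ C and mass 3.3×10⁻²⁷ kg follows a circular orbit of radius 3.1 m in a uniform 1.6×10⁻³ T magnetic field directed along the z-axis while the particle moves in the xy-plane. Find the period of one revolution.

T ≈ 8.1×10⁻⁵ s

The cyclotron period depends only on m, q, B: T = 2πm/(|q|B).
T = 2π(3.3×10⁻²⁷)/((1.6×10⁻¹⁹)(1.6×10⁻³)) ≈ 8.1×10⁻⁵ s.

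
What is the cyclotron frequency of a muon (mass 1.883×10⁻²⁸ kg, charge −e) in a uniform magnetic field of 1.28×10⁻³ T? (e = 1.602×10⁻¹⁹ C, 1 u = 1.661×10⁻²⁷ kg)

f ≈ 1.73×10⁵ Hz

f = |q|B/(2πm).
f = (1.602×10⁻¹⁹)(1.28×10⁻³)/(2π·1.883×10⁻²⁸) ≈ 1.73×10⁵ Hz.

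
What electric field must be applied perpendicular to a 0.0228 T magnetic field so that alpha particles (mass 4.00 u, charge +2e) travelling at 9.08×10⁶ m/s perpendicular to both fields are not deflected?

For straight-line motion qE = qvB, so E = vB.
E = 9.08×10⁶ × 0.0228 = 2.07×10⁵ V/m.

E = 2.07×10⁵ V/m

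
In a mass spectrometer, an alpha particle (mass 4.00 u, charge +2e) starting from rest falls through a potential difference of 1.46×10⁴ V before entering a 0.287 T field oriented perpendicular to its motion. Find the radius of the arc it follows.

r ≈ 0.0857 m

Acceleration: |q|V = ½mv² ⇒ v = √(2|q|V/m) = √(2·3.204×10⁻¹⁹·1.46×10⁴/6.644×10⁻²⁷) ≈ 1.187×10⁶ m/s.
In the field: r = mv/(|q|B) = (6.644×10⁻²⁷)(1.187×10⁶)/((3.204×10⁻¹⁹)(0.287)) ≈ 0.0857 m.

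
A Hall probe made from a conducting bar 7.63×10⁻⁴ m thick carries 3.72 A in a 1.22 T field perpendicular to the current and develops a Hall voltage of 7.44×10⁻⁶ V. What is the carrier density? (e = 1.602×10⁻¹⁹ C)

n ≈ 4.99×10²⁷ m⁻³

From V_H = IB/(n e t), n = IB/(V_H e t).
n = (3.72)(1.22)/((7.44×10⁻⁶)(1.602×10⁻¹⁹)(7.63×10⁻⁴)) ≈ 4.99×10²⁷ m⁻³.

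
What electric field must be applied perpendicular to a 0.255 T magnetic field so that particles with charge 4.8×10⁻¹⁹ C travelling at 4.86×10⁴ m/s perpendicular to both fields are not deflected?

For straight-line motion qE = qvB, so E = vB.
E = 4.86×10⁴ × 0.255 = 1.24×10⁴ V/m.

E = 1.24×10⁴ V/m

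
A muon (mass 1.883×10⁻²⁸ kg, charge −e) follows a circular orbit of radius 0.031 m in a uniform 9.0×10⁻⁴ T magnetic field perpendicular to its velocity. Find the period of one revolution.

The cyclotron period depends only on m, q, B: T = 2πm/(|q|B).
T = 2π(1.883×10⁻²⁸)/((1.602×10⁻¹⁹)(9.0×10⁻⁴)) ≈ 8.2×10⁻⁶ s.

T ≈ 8.2×10⁻⁶ s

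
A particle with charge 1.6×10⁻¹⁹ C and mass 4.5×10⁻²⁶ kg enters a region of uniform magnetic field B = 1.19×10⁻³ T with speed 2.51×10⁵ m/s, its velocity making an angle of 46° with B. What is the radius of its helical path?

r ≈ 42.7 m

v⊥ = v sinθ = 2.51×10⁵·sin46° ≈ 1.806×10⁵ m/s.
r = m v⊥/(|q|B) = (4.5×10⁻²⁶)(1.806×10⁵)/((1.6×10⁻¹⁹)(1.19×10⁻³)) ≈ 42.7 m.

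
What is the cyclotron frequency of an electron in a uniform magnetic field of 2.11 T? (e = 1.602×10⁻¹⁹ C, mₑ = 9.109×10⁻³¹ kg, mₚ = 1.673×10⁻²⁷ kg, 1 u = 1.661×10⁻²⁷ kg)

f = |q|B/(2πm).
f = (1.602×10⁻¹⁹)(2.11)/(2π·9.109×10⁻³¹) ≈ 5.91×10¹⁰ Hz.

f ≈ 5.91×10¹⁰ Hz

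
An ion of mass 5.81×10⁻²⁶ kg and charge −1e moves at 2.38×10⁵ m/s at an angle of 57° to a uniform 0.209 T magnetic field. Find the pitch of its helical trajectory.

v∥ = v cosθ = 2.38×10⁵·cos57° ≈ 1.296×10⁵ m/s.
T = 2πm/(|q|B) = 2π(5.81×10⁻²⁶)/((1.602×10⁻¹⁹)(0.209)) ≈ 1.090×10⁻⁵ s.
pitch = v∥ T = (1.296×10⁵)(1.090×10⁻⁵) ≈ 1.41 m.

p ≈ 1.41 m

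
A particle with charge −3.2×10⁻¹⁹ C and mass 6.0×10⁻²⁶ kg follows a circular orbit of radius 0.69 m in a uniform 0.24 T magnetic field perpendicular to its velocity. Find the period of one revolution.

The cyclotron period depends only on m, q, B: T = 2πm/(|q|B).
T = 2π(6.0×10⁻²⁶)/((3.2×10⁻¹⁹)(0.24)) ≈ 4.9×10⁻⁶ s.

T ≈ 4.9×10⁻⁶ s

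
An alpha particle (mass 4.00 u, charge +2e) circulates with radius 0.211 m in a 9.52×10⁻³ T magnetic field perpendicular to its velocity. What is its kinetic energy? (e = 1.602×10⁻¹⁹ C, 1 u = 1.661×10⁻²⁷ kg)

KE ≈ 3.12×10⁻¹⁷ J

v = |q|Br/m, then KE = ½mv² = (qBr)²/(2m).
v = (3.204×10⁻¹⁹)(9.52×10⁻³)(0.211)/6.644×10⁻²⁷ ≈ 9.687×10⁴ m/s.
KE = ½(6.644×10⁻²⁷)(9.687×10⁴)² ≈ 3.12×10⁻¹⁷ J.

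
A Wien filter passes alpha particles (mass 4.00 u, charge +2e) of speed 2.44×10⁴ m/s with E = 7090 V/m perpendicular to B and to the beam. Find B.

Balance of forces in the selector: qE = qvB ⇒ B = E/v.
B = 7090/2.44×10⁴ = 0.291 T.

B = 0.291 T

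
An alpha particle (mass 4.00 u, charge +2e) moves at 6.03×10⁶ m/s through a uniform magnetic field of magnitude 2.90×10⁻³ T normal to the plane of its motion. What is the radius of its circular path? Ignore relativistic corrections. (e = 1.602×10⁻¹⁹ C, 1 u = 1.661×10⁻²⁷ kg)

r ≈ 43.1 m

The magnetic force provides the centripetal force: |q|vB = mv²/r.
r = mv/(|q|B) = (6.644×10⁻²⁷)(6.03×10⁶)/((3.204×10⁻¹⁹)(2.90×10⁻³)) ≈ 43.1 m.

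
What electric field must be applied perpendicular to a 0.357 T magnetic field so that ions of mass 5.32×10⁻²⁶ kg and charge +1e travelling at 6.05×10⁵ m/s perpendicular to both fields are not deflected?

For straight-line motion qE = qvB, so E = vB.
E = 6.05×10⁵ × 0.357 = 2.16×10⁵ V/m.

E = 2.16×10⁵ V/m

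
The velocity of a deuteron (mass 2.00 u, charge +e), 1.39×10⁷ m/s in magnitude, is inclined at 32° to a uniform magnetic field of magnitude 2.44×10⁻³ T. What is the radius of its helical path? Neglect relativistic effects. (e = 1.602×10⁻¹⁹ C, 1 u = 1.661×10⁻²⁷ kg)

v⊥ = v sinθ = 1.39×10⁷·sin32° ≈ 7.366×10⁶ m/s.
r = m v⊥/(|q|B) = (3.322×10⁻²⁷)(7.366×10⁶)/((1.602×10⁻¹⁹)(2.44×10⁻³)) ≈ 62.6 m.

r ≈ 62.6 m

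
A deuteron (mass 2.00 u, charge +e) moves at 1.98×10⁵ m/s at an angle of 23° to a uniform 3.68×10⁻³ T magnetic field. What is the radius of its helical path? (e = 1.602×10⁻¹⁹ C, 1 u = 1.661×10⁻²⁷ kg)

r ≈ 0.436 m

v⊥ = v sinθ = 1.98×10⁵·sin23° ≈ 7.736×10⁴ m/s.
r = m v⊥/(|q|B) = (3.322×10⁻²⁷)(7.736×10⁴)/((1.602×10⁻¹⁹)(3.68×10⁻³)) ≈ 0.436 m.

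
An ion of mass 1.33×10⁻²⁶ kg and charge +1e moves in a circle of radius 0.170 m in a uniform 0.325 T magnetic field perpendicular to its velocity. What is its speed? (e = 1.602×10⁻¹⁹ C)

From |q|vB = mv²/r, v = |q|Br/m.
v = (1.602×10⁻¹⁹)(0.325)(0.170)/1.33×10⁻²⁶ ≈ 6.65×10⁵ m/s.

v ≈ 6.65×10⁵ m/s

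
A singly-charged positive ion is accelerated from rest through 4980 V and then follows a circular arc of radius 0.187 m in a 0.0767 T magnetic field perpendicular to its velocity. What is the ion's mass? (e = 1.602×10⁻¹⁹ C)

m ≈ 3.31×10⁻²⁷ kg

Combine |q|V = ½mv² and r = mv/(|q|B): eliminate v to get m = qB²r²/(2V).
m = (1.602×10⁻¹⁹)(0.0767)²(0.187)²/(2·4980) ≈ 3.31×10⁻²⁷ kg.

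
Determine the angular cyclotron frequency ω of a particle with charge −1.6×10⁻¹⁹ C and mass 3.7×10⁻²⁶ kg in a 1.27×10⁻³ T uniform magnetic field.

ω = |q|B/m.
ω = (1.6×10⁻¹⁹)(1.27×10⁻³)/3.7×10⁻²⁶ ≈ 5490 rad/s.

ω ≈ 5490 rad/s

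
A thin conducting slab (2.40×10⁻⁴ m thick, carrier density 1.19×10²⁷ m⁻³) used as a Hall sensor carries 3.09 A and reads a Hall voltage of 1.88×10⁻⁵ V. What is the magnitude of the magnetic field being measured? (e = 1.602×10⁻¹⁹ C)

From V_H = IB/(n e t), B = V_H n e t / I.
B = (1.88×10⁻⁵)(1.19×10²⁷)(1.602×10⁻¹⁹)(2.40×10⁻⁴)/3.09 ≈ 0.278 T.

B ≈ 0.278 T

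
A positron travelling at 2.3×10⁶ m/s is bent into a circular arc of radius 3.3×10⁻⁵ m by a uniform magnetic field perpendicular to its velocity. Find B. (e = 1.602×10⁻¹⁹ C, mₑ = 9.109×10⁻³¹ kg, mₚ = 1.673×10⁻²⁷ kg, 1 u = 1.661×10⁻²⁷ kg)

From |q|vB = mv²/r, B = mv/(|q|r).
B = (9.109×10⁻³¹)(2.3×10⁶)/((1.602×10⁻¹⁹)(3.3×10⁻⁵)) ≈ 0.40 T.

B ≈ 0.40 T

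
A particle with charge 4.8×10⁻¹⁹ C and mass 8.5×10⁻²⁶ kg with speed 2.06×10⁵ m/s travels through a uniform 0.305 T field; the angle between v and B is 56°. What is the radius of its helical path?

r ≈ 0.0992 m

v⊥ = v sinθ = 2.06×10⁵·sin56° ≈ 1.708×10⁵ m/s.
r = m v⊥/(|q|B) = (8.5×10⁻²⁶)(1.708×10⁵)/((4.8×10⁻¹⁹)(0.305)) ≈ 0.0992 m.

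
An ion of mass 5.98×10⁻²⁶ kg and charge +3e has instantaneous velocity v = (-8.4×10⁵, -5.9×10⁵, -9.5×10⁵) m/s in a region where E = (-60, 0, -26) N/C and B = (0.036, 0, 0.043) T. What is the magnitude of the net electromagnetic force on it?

v×B = (-2.54×10⁴, 1920, 2.12×10⁴) N/C.
E + v×B = (-2.54×10⁴, 1920, 2.12×10⁴) N/C.
F = q(E + v×B) = (4.806×10⁻¹⁹ C)·(-2.54×10⁴, 1920, 2.12×10⁴) = (-1.22×10⁻¹⁴, 9.23×10⁻¹⁶, 1.02×10⁻¹⁴) N.
|F| = 1.59×10⁻¹⁴ N.

|F| ≈ 1.59×10⁻¹⁴ N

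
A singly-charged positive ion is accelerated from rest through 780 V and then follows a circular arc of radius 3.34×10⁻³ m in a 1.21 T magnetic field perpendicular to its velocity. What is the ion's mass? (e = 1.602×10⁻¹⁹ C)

Combine |q|V = ½mv² and r = mv/(|q|B): eliminate v to get m = qB²r²/(2V).
m = (1.602×10⁻¹⁹)(1.21)²(3.34×10⁻³)²/(2·780) ≈ 1.68×10⁻²⁷ kg.

m ≈ 1.68×10⁻²⁷ kg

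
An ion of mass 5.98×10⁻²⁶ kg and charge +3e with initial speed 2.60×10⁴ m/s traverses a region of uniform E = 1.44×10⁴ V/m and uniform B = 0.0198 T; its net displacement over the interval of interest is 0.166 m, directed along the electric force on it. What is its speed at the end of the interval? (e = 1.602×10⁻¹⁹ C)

B does no work; ΔKE = |q|E d.
½mv_f² = ½mv₀² + |q|Ed = ½(5.98×10⁻²⁶)(2.60×10⁴)² + (4.806×10⁻¹⁹)(1.44×10⁴)(0.166) ≈ 2.021×10⁻¹⁷ J + 1.149×10⁻¹⁵ J ≈ 1.169×10⁻¹⁵ J.
v_f = √(2·1.169×10⁻¹⁵/5.98×10⁻²⁶) ≈ 1.98×10⁵ m/s.

v_f ≈ 1.98×10⁵ m/s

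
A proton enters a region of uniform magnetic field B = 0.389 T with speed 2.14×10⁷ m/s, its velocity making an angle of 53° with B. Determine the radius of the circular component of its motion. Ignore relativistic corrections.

v⊥ = v sinθ = 2.14×10⁷·sin53° ≈ 1.709×10⁷ m/s.
r = m v⊥/(|q|B) = (1.673×10⁻²⁷)(1.709×10⁷)/((1.602×10⁻¹⁹)(0.389)) ≈ 0.459 m.

r ≈ 0.459 m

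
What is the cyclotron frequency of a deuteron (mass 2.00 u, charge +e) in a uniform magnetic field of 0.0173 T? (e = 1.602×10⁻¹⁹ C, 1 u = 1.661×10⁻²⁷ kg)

f = |q|B/(2πm).
f = (1.602×10⁻¹⁹)(0.0173)/(2π·3.322×10⁻²⁷) ≈ 1.33×10⁵ Hz.

f ≈ 1.33×10⁵ Hz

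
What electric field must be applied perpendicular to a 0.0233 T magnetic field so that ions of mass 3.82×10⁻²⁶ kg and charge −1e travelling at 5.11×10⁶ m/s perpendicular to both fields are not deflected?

For straight-line motion qE = qvB, so E = vB.
E = 5.11×10⁶ × 0.0233 = 1.19×10⁵ V/m.

E = 1.19×10⁵ V/m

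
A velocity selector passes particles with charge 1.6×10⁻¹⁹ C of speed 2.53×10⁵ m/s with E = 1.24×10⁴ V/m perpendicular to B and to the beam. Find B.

Balance of forces in the selector: qE = qvB ⇒ B = E/v.
B = 1.24×10⁴/2.53×10⁵ = 0.0490 T.

B = 0.0490 T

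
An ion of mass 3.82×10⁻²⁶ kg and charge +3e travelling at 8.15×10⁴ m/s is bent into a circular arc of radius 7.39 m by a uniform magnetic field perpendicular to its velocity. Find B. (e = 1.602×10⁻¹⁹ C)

From |q|vB = mv²/r, B = mv/(|q|r).
B = (3.82×10⁻²⁶)(8.15×10⁴)/((4.806×10⁻¹⁹)(7.39)) ≈ 8.77×10⁻⁴ T.

B ≈ 8.77×10⁻⁴ T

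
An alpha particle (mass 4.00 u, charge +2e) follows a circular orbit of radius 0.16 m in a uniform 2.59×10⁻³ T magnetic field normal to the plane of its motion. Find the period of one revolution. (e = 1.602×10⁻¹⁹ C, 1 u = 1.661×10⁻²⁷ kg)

T ≈ 5.03×10⁻⁵ s

The cyclotron period depends only on m, q, B: T = 2πm/(|q|B).
T = 2π(6.644×10⁻²⁷)/((3.204×10⁻¹⁹)(2.59×10⁻³)) ≈ 5.03×10⁻⁵ s.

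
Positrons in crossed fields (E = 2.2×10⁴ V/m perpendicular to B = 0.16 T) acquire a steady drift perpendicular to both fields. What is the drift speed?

v_d ≈ 1.4×10⁵ m/s

The steady drift has the magnetic force balancing the electric force, so v_d = E/B.
v_d = 2.2×10⁴/0.16 = 1.4×10⁵ m/s.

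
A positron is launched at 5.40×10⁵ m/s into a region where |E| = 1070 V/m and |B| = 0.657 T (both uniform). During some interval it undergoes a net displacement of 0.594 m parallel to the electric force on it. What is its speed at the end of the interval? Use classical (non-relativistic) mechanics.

v_f ≈ 1.50×10⁷ m/s

B does no work; ΔKE = |q|E d.
½mv_f² = ½mv₀² + |q|Ed = ½(9.109×10⁻³¹)(5.40×10⁵)² + (1.602×10⁻¹⁹)(1070)(0.594) ≈ 1.328×10⁻¹⁹ J + 1.018×10⁻¹⁶ J ≈ 1.020×10⁻¹⁶ J.
v_f = √(2·1.020×10⁻¹⁶/9.109×10⁻³¹) ≈ 1.50×10⁷ m/s.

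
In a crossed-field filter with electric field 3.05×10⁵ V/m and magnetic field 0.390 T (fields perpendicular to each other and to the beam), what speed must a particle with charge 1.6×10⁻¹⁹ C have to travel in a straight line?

Zero net Lorentz force requires |qE| = |q v×B|, i.e. E = vB.
v = E/B = 3.05×10⁵/0.390 = 7.82×10⁵ m/s.

v = 7.82×10⁵ m/s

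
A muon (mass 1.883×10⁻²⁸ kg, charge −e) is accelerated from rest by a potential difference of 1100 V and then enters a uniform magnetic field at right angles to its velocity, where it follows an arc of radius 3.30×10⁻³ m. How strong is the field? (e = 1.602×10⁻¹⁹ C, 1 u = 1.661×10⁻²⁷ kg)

B ≈ 0.487 T

v = √(2|q|V/m) = √(2·1.602×10⁻¹⁹·1100/1.883×10⁻²⁸) ≈ 1.368×10⁶ m/s.
B = mv/(|q|r) = (1.883×10⁻²⁸)(1.368×10⁶)/((1.602×10⁻¹⁹)(3.30×10⁻³)) ≈ 0.487 T.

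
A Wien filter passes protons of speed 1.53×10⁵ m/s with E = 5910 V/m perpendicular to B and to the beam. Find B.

B = 0.0386 T

Balance of forces in the selector: qE = qvB ⇒ B = E/v.
B = 5910/1.53×10⁵ = 0.0386 T.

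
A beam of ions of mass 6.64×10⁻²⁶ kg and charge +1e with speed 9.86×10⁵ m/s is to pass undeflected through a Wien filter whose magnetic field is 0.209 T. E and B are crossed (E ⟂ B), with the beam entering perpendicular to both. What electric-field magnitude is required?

For straight-line motion qE = qvB, so E = vB.
E = 9.86×10⁵ × 0.209 = 2.06×10⁵ V/m.

E = 2.06×10⁵ V/m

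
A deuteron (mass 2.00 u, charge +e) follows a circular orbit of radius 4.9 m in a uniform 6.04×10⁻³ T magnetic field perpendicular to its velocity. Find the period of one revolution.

The cyclotron period depends only on m, q, B: T = 2πm/(|q|B).
T = 2π(3.322×10⁻²⁷)/((1.602×10⁻¹⁹)(6.04×10⁻³)) ≈ 2.16×10⁻⁵ s.

T ≈ 2.16×10⁻⁵ s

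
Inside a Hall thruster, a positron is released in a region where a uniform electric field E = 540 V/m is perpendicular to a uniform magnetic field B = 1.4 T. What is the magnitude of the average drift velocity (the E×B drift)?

v_d ≈ 390 m/s

The E×B drift speed is v_d = E/B.
v_d = 540/1.4 = 390 m/s.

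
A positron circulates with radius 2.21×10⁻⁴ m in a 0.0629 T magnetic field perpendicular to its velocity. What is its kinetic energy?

v = |q|Br/m, then KE = ½mv² = (qBr)²/(2m).
v = (1.602×10⁻¹⁹)(0.0629)(2.21×10⁻⁴)/9.109×10⁻³¹ ≈ 2.445×10⁶ m/s.
KE = ½(9.109×10⁻³¹)(2.445×10⁶)² ≈ 2.72×10⁻¹⁸ J.

KE ≈ 2.72×10⁻¹⁸ J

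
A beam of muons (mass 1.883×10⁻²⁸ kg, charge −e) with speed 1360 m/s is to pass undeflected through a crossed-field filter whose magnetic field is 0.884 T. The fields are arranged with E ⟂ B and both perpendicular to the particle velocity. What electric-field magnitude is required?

For straight-line motion qE = qvB, so E = vB.
E = 1360 × 0.884 = 1200 V/m.

E = 1200 V/m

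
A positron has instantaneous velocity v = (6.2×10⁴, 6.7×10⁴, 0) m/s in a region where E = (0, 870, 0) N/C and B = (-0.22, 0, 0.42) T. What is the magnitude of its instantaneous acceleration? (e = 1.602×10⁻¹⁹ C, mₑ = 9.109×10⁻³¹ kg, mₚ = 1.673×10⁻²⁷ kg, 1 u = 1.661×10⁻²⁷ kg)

|a| ≈ 7.13×10¹⁵ m/s²

v×B = (2.81×10⁴, -2.60×10⁴, 1.47×10⁴) N/C.
E + v×B = (2.81×10⁴, -2.52×10⁴, 1.47×10⁴) N/C.
F = q(E + v×B) = (1.602×10⁻¹⁹ C)·(2.81×10⁴, -2.52×10⁴, 1.47×10⁴) = (4.51×10⁻¹⁵, -4.03×10⁻¹⁵, 2.36×10⁻¹⁵) N.
|a| = |F|/m = 6.493×10⁻¹⁵/9.109×10⁻³¹ ≈ 7.13×10¹⁵ m/s².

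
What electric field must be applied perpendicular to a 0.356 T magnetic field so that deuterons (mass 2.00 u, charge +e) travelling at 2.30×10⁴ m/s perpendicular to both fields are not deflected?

E = 8190 V/m

For straight-line motion qE = qvB, so E = vB.
E = 2.30×10⁴ × 0.356 = 8190 V/m.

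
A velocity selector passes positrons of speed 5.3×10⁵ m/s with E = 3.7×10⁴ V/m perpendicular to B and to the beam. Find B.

Balance of forces in the selector: qE = qvB ⇒ B = E/v.
B = 3.7×10⁴/5.3×10⁵ = 0.070 T.

B = 0.070 T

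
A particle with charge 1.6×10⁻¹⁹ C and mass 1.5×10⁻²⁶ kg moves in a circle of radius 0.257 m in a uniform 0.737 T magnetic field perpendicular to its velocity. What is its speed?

v ≈ 2.02×10⁶ m/s

From |q|vB = mv²/r, v = |q|Br/m.
v = (1.6×10⁻¹⁹)(0.737)(0.257)/1.5×10⁻²⁶ ≈ 2.02×10⁶ m/s.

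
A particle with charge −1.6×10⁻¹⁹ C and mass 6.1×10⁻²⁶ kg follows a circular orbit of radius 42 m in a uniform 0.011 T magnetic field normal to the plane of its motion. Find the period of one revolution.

The cyclotron period depends only on m, q, B: T = 2πm/(|q|B).
T = 2π(6.1×10⁻²⁶)/((1.6×10⁻¹⁹)(0.011)) ≈ 2.2×10⁻⁴ s.

T ≈ 2.2×10⁻⁴ s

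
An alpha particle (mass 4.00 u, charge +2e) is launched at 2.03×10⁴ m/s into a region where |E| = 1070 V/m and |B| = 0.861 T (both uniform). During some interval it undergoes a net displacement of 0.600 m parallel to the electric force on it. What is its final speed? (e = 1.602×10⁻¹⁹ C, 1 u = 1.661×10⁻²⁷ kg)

v_f ≈ 2.50×10⁵ m/s

B does no work; ΔKE = |q|E d.
½mv_f² = ½mv₀² + |q|Ed = ½(6.644×10⁻²⁷)(2.03×10⁴)² + (3.204×10⁻¹⁹)(1070)(0.600) ≈ 1.369×10⁻¹⁸ J + 2.057×10⁻¹⁶ J ≈ 2.071×10⁻¹⁶ J.
v_f = √(2·2.071×10⁻¹⁶/6.644×10⁻²⁷) ≈ 2.50×10⁵ m/s.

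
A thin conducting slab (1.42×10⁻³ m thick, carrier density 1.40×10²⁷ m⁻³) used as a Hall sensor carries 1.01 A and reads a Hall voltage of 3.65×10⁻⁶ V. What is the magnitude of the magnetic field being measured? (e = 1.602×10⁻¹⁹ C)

B ≈ 1.15 T

From V_H = IB/(n e t), B = V_H n e t / I.
B = (3.65×10⁻⁶)(1.40×10²⁷)(1.602×10⁻¹⁹)(1.42×10⁻³)/1.01 ≈ 1.15 T.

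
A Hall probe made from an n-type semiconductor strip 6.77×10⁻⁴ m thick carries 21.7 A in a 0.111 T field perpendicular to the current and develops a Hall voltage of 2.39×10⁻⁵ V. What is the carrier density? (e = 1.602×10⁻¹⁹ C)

From V_H = IB/(n e t), n = IB/(V_H e t).
n = (21.7)(0.111)/((2.39×10⁻⁵)(1.602×10⁻¹⁹)(6.77×10⁻⁴)) ≈ 9.29×10²⁶ m⁻³.

n ≈ 9.29×10²⁶ m⁻³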